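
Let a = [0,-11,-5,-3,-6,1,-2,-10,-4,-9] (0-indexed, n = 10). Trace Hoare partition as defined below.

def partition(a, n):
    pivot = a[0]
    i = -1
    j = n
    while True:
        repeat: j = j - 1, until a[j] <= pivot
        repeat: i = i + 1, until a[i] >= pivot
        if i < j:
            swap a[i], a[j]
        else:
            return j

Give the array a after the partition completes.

pivot = a[0] = 0; i = -1, j = 10
j→9 (a[9]=-9≤0), i→0 (a[0]=0≥0); i<j, swap → [-9,-11,-5,-3,-6,1,-2,-10,-4,0]
j→8 (a[8]=-4≤0), i→5 (a[5]=1≥0); i<j, swap → [-9,-11,-5,-3,-6,-4,-2,-10,1,0]
j→7, i→8; i≥j, return j=7. a = [-9,-11,-5,-3,-6,-4,-2,-10,1,0]

[-9,-11,-5,-3,-6,-4,-2,-10,1,0]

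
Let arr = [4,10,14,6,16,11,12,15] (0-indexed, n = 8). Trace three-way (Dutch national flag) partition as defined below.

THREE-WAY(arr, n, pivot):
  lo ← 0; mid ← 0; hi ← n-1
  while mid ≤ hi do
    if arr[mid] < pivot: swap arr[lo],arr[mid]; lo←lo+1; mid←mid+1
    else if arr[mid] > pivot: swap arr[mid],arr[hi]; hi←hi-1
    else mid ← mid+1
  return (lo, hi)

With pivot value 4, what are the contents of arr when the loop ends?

[4,14,6,16,11,12,15,10]

pivot = 4; lo=0, mid=0, hi=7
arr[mid]=4=4: mid=1
arr[mid]=10>4: swap arr[1],arr[7]; hi=6 → [4,15,14,6,16,11,12,10]
arr[mid]=15>4: swap arr[1],arr[6]; hi=5 → [4,12,14,6,16,11,15,10]
arr[mid]=12>4: swap arr[1],arr[5]; hi=4 → [4,11,14,6,16,12,15,10]
arr[mid]=11>4: swap arr[1],arr[4]; hi=3 → [4,16,14,6,11,12,15,10]
arr[mid]=16>4: swap arr[1],arr[3]; hi=2 → [4,6,14,16,11,12,15,10]
arr[mid]=6>4: swap arr[1],arr[2]; hi=1 → [4,14,6,16,11,12,15,10]
arr[mid]=14>4: swap arr[1],arr[1]; hi=0 → [4,14,6,16,11,12,15,10]
end: lo=0, hi=0; arr = [4,14,6,16,11,12,15,10]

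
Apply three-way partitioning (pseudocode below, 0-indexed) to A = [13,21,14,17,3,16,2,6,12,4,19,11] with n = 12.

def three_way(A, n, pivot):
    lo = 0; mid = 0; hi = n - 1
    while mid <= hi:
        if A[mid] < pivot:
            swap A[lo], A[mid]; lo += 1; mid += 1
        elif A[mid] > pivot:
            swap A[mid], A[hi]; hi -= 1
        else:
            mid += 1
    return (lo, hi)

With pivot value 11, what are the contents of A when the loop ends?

pivot = 11; lo=0, mid=0, hi=11
A[mid]=13>11: swap A[0],A[11]; hi=10 → [11,21,14,17,3,16,2,6,12,4,19,13]
A[mid]=11=11: mid=1
A[mid]=21>11: swap A[1],A[10]; hi=9 → [11,19,14,17,3,16,2,6,12,4,21,13]
A[mid]=19>11: swap A[1],A[9]; hi=8 → [11,4,14,17,3,16,2,6,12,19,21,13]
A[mid]=4<11: swap A[0],A[1]; lo=1,mid=2 → [4,11,14,17,3,16,2,6,12,19,21,13]
A[mid]=14>11: swap A[2],A[8]; hi=7 → [4,11,12,17,3,16,2,6,14,19,21,13]
A[mid]=12>11: swap A[2],A[7]; hi=6 → [4,11,6,17,3,16,2,12,14,19,21,13]
A[mid]=6<11: swap A[1],A[2]; lo=2,mid=3 → [4,6,11,17,3,16,2,12,14,19,21,13]
A[mid]=17>11: swap A[3],A[6]; hi=5 → [4,6,11,2,3,16,17,12,14,19,21,13]
A[mid]=2<11: swap A[2],A[3]; lo=3,mid=4 → [4,6,2,11,3,16,17,12,14,19,21,13]
A[mid]=3<11: swap A[3],A[4]; lo=4,mid=5 → [4,6,2,3,11,16,17,12,14,19,21,13]
A[mid]=16>11: swap A[5],A[5]; hi=4 → [4,6,2,3,11,16,17,12,14,19,21,13]
end: lo=4, hi=4; A = [4,6,2,3,11,16,17,12,14,19,21,13]

[4,6,2,3,11,16,17,12,14,19,21,13]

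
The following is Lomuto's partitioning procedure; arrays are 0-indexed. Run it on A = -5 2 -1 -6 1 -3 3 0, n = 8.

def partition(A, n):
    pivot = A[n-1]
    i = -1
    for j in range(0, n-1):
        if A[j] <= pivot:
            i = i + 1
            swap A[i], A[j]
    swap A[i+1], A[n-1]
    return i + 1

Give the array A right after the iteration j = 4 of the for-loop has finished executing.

-5 -1 -6 2 1 -3 3 0

pivot = A[7] = 0; i = -1
j=0: A[0]=-5 ≤ 0 → i=0, swap A[0],A[0] (no change) → -5 2 -1 -6 1 -3 3 0
j=1: A[1]=2 > 0 → no swap
j=2: A[2]=-1 ≤ 0 → i=1, swap A[1],A[2] → -5 -1 2 -6 1 -3 3 0
j=3: A[3]=-6 ≤ 0 → i=2, swap A[2],A[3] → -5 -1 -6 2 1 -3 3 0
j=4: A[4]=1 > 0 → no swap
(after j=4) A = -5 -1 -6 2 1 -3 3 0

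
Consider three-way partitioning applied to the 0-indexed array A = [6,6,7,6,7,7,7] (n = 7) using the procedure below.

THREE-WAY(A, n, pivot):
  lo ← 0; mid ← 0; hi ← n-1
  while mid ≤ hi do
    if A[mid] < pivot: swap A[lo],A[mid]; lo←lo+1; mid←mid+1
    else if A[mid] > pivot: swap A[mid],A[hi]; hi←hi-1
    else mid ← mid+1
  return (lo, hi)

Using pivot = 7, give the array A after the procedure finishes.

lo=0 mid=0 hi=6
6<7: swap(0,0), lo=1 mid=1 ⇒ [6,6,7,6,7,7,7]
6<7: swap(1,1), lo=2 mid=2 ⇒ [6,6,7,6,7,7,7]
7=7: mid=3
6<7: swap(2,3), lo=3 mid=4 ⇒ [6,6,6,7,7,7,7]
7=7: mid=5
7=7: mid=6
7=7: mid=7
done. lo=3 hi=6; A=[6,6,6,7,7,7,7]

[6,6,6,7,7,7,7]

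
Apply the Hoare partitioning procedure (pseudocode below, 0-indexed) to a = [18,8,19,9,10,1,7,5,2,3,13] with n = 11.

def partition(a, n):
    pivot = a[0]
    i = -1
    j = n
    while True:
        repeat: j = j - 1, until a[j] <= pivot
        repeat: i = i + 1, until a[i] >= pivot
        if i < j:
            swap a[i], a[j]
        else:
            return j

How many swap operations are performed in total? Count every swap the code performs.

2

pivot = a[0] = 18; i = -1, j = 11
j→10 (a[10]=13≤18), i→0 (a[0]=18≥18); i<j, swap → [13,8,19,9,10,1,7,5,2,3,18]
j→9 (a[9]=3≤18), i→2 (a[2]=19≥18); i<j, swap → [13,8,3,9,10,1,7,5,2,19,18]
j→8, i→9; i≥j, return j=8. a = [13,8,3,9,10,1,7,5,2,19,18]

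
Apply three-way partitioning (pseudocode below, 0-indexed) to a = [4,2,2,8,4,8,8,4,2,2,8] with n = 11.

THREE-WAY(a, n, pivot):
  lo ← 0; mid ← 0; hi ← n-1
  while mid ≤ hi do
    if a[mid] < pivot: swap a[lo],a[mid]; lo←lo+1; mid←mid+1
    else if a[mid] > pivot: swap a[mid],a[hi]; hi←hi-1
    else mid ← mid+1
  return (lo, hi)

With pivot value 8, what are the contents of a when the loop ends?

lo=0 mid=0 hi=10
4<8: swap(0,0), lo=1 mid=1 ⇒ [4,2,2,8,4,8,8,4,2,2,8]
2<8: swap(1,1), lo=2 mid=2 ⇒ [4,2,2,8,4,8,8,4,2,2,8]
2<8: swap(2,2), lo=3 mid=3 ⇒ [4,2,2,8,4,8,8,4,2,2,8]
8=8: mid=4
4<8: swap(3,4), lo=4 mid=5 ⇒ [4,2,2,4,8,8,8,4,2,2,8]
8=8: mid=6
8=8: mid=7
4<8: swap(4,7), lo=5 mid=8 ⇒ [4,2,2,4,4,8,8,8,2,2,8]
2<8: swap(5,8), lo=6 mid=9 ⇒ [4,2,2,4,4,2,8,8,8,2,8]
2<8: swap(6,9), lo=7 mid=10 ⇒ [4,2,2,4,4,2,2,8,8,8,8]
8=8: mid=11
done. lo=7 hi=10; a=[4,2,2,4,4,2,2,8,8,8,8]

[4,2,2,4,4,2,2,8,8,8,8]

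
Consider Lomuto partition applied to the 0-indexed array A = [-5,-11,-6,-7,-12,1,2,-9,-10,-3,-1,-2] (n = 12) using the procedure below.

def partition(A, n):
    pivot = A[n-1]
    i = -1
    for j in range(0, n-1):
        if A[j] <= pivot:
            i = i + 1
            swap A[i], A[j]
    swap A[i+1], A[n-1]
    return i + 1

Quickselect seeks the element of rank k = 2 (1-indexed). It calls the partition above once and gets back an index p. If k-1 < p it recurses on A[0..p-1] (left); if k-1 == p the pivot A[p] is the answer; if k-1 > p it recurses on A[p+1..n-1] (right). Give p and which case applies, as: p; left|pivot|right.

pivot=-2, i=-1
j=0: -5≤-2, i=0, swap(0,0) ⇒ [-5,-11,-6,-7,-12,1,2,-9,-10,-3,-1,-2]
j=1: -11≤-2, i=1, swap(1,1) ⇒ [-5,-11,-6,-7,-12,1,2,-9,-10,-3,-1,-2]
j=2: -6≤-2, i=2, swap(2,2) ⇒ [-5,-11,-6,-7,-12,1,2,-9,-10,-3,-1,-2]
j=3: -7≤-2, i=3, swap(3,3) ⇒ [-5,-11,-6,-7,-12,1,2,-9,-10,-3,-1,-2]
j=4: -12≤-2, i=4, swap(4,4) ⇒ [-5,-11,-6,-7,-12,1,2,-9,-10,-3,-1,-2]
j=5: 1>-2, skip
j=6: 2>-2, skip
j=7: -9≤-2, i=5, swap(5,7) ⇒ [-5,-11,-6,-7,-12,-9,2,1,-10,-3,-1,-2]
j=8: -10≤-2, i=6, swap(6,8) ⇒ [-5,-11,-6,-7,-12,-9,-10,1,2,-3,-1,-2]
j=9: -3≤-2, i=7, swap(7,9) ⇒ [-5,-11,-6,-7,-12,-9,-10,-3,2,1,-1,-2]
j=10: -1>-2, skip
swap(8,11) ⇒ [-5,-11,-6,-7,-12,-9,-10,-3,-2,1,-1,2]; return 8
p = 8; k-1 = 1 < 8 ⇒ left

8; left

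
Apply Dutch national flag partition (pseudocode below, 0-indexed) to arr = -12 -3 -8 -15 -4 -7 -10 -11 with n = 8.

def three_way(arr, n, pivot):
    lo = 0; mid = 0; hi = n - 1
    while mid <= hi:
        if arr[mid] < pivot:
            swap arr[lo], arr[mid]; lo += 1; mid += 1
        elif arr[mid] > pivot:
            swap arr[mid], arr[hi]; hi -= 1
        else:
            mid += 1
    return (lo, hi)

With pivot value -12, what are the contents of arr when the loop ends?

-15 -12 -8 -4 -7 -10 -11 -3

pivot = -12; lo=0, mid=0, hi=7
arr[mid]=-12=-12: mid=1
arr[mid]=-3>-12: swap arr[1],arr[7]; hi=6 → -12 -11 -8 -15 -4 -7 -10 -3
arr[mid]=-11>-12: swap arr[1],arr[6]; hi=5 → -12 -10 -8 -15 -4 -7 -11 -3
arr[mid]=-10>-12: swap arr[1],arr[5]; hi=4 → -12 -7 -8 -15 -4 -10 -11 -3
arr[mid]=-7>-12: swap arr[1],arr[4]; hi=3 → -12 -4 -8 -15 -7 -10 -11 -3
arr[mid]=-4>-12: swap arr[1],arr[3]; hi=2 → -12 -15 -8 -4 -7 -10 -11 -3
arr[mid]=-15<-12: swap arr[0],arr[1]; lo=1,mid=2 → -15 -12 -8 -4 -7 -10 -11 -3
arr[mid]=-8>-12: swap arr[2],arr[2]; hi=1 → -15 -12 -8 -4 -7 -10 -11 -3
end: lo=1, hi=1; arr = -15 -12 -8 -4 -7 -10 -11 -3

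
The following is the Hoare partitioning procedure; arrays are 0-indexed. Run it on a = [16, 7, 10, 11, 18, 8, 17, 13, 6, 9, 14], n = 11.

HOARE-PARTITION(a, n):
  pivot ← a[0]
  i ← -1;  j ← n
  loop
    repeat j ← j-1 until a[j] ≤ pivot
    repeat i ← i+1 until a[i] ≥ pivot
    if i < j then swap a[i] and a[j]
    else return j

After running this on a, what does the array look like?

[14, 7, 10, 11, 9, 8, 6, 13, 17, 18, 16]

pivot = a[0] = 16; i = -1, j = 11
j→10 (a[10]=14≤16), i→0 (a[0]=16≥16); i<j, swap → [14, 7, 10, 11, 18, 8, 17, 13, 6, 9, 16]
j→9 (a[9]=9≤16), i→4 (a[4]=18≥16); i<j, swap → [14, 7, 10, 11, 9, 8, 17, 13, 6, 18, 16]
j→8 (a[8]=6≤16), i→6 (a[6]=17≥16); i<j, swap → [14, 7, 10, 11, 9, 8, 6, 13, 17, 18, 16]
j→7, i→8; i≥j, return j=7. a = [14, 7, 10, 11, 9, 8, 6, 13, 17, 18, 16]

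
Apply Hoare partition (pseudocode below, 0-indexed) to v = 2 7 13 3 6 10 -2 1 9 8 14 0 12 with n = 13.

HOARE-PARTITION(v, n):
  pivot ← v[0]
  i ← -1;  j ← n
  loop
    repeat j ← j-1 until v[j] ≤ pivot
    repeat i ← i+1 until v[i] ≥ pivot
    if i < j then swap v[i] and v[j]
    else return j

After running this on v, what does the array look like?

pivot = v[0] = 2; i = -1, j = 13
j→11 (v[11]=0≤2), i→0 (v[0]=2≥2); i<j, swap → 0 7 13 3 6 10 -2 1 9 8 14 2 12
j→7 (v[7]=1≤2), i→1 (v[1]=7≥2); i<j, swap → 0 1 13 3 6 10 -2 7 9 8 14 2 12
j→6 (v[6]=-2≤2), i→2 (v[2]=13≥2); i<j, swap → 0 1 -2 3 6 10 13 7 9 8 14 2 12
j→2, i→3; i≥j, return j=2. v = 0 1 -2 3 6 10 13 7 9 8 14 2 12

0 1 -2 3 6 10 13 7 9 8 14 2 12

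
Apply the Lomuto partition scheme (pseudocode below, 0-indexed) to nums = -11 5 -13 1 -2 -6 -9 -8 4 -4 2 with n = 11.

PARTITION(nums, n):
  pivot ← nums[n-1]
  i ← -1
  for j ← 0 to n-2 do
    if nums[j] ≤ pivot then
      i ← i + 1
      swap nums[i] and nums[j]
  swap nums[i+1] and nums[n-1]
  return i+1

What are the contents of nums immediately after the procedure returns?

-11 -13 1 -2 -6 -9 -8 -4 2 5 4

pivot=2, i=-1
j=0: -11≤2, i=0, swap(0,0) ⇒ -11 5 -13 1 -2 -6 -9 -8 4 -4 2
j=1: 5>2, skip
j=2: -13≤2, i=1, swap(1,2) ⇒ -11 -13 5 1 -2 -6 -9 -8 4 -4 2
j=3: 1≤2, i=2, swap(2,3) ⇒ -11 -13 1 5 -2 -6 -9 -8 4 -4 2
j=4: -2≤2, i=3, swap(3,4) ⇒ -11 -13 1 -2 5 -6 -9 -8 4 -4 2
j=5: -6≤2, i=4, swap(4,5) ⇒ -11 -13 1 -2 -6 5 -9 -8 4 -4 2
j=6: -9≤2, i=5, swap(5,6) ⇒ -11 -13 1 -2 -6 -9 5 -8 4 -4 2
j=7: -8≤2, i=6, swap(6,7) ⇒ -11 -13 1 -2 -6 -9 -8 5 4 -4 2
j=8: 4>2, skip
j=9: -4≤2, i=7, swap(7,9) ⇒ -11 -13 1 -2 -6 -9 -8 -4 4 5 2
swap(8,10) ⇒ -11 -13 1 -2 -6 -9 -8 -4 2 5 4; return 8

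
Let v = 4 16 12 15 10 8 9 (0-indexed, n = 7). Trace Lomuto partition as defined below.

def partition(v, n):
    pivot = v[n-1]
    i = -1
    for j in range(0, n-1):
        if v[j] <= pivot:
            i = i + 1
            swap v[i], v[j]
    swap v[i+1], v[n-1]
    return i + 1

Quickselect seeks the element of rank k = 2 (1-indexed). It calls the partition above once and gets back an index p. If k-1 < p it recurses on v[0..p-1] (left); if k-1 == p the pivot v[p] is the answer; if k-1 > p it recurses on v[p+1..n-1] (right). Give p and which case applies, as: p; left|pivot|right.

pivot = v[6] = 9; i = -1
j=0: v[0]=4 ≤ 9 → i=0, swap v[0],v[0] (no change) → 4 16 12 15 10 8 9
j=1: v[1]=16 > 9 → no swap
j=2: v[2]=12 > 9 → no swap
j=3: v[3]=15 > 9 → no swap
j=4: v[4]=10 > 9 → no swap
j=5: v[5]=8 ≤ 9 → i=1, swap v[1],v[5] → 4 8 12 15 10 16 9
final swap v[2],v[6] → 4 8 9 15 10 16 12; return 2
p = 2; k-1 = 1 < 2 ⇒ left

2; left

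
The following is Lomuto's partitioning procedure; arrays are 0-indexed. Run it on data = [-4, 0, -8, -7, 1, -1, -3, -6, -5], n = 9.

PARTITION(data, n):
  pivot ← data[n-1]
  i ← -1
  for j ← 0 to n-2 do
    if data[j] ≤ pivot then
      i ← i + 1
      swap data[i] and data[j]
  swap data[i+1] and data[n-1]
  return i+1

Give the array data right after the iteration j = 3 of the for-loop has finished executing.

pivot = data[8] = -5; i = -1
j=0: data[0]=-4 > -5 → no swap
j=1: data[1]=0 > -5 → no swap
j=2: data[2]=-8 ≤ -5 → i=0, swap data[0],data[2] → [-8, 0, -4, -7, 1, -1, -3, -6, -5]
j=3: data[3]=-7 ≤ -5 → i=1, swap data[1],data[3] → [-8, -7, -4, 0, 1, -1, -3, -6, -5]
(after j=3) data = [-8, -7, -4, 0, 1, -1, -3, -6, -5]

[-8, -7, -4, 0, 1, -1, -3, -6, -5]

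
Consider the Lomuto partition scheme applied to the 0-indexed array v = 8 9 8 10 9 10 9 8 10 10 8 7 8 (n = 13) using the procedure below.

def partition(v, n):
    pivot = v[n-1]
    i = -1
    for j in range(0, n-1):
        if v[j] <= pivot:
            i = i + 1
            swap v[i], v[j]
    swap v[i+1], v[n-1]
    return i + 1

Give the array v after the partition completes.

pivot = v[12] = 8; i = -1
j=0: v[0]=8 ≤ 8 → i=0, swap v[0],v[0] (no change) → 8 9 8 10 9 10 9 8 10 10 8 7 8
j=1: v[1]=9 > 8 → no swap
j=2: v[2]=8 ≤ 8 → i=1, swap v[1],v[2] → 8 8 9 10 9 10 9 8 10 10 8 7 8
j=3: v[3]=10 > 8 → no swap
j=4: v[4]=9 > 8 → no swap
j=5: v[5]=10 > 8 → no swap
j=6: v[6]=9 > 8 → no swap
j=7: v[7]=8 ≤ 8 → i=2, swap v[2],v[7] → 8 8 8 10 9 10 9 9 10 10 8 7 8
j=8: v[8]=10 > 8 → no swap
j=9: v[9]=10 > 8 → no swap
j=10: v[10]=8 ≤ 8 → i=3, swap v[3],v[10] → 8 8 8 8 9 10 9 9 10 10 10 7 8
j=11: v[11]=7 ≤ 8 → i=4, swap v[4],v[11] → 8 8 8 8 7 10 9 9 10 10 10 9 8
final swap v[5],v[12] → 8 8 8 8 7 8 9 9 10 10 10 9 10; return 5

8 8 8 8 7 8 9 9 10 10 10 9 10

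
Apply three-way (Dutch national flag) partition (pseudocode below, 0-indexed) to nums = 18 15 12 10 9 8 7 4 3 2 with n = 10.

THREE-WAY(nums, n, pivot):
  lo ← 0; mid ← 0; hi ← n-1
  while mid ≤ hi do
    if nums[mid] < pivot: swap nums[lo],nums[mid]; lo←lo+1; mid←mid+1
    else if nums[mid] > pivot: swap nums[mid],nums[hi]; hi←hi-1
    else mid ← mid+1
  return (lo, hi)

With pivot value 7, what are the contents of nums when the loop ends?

pivot = 7; lo=0, mid=0, hi=9
nums[mid]=18>7: swap nums[0],nums[9]; hi=8 → 2 15 12 10 9 8 7 4 3 18
nums[mid]=2<7: swap nums[0],nums[0]; lo=1,mid=1 → 2 15 12 10 9 8 7 4 3 18
nums[mid]=15>7: swap nums[1],nums[8]; hi=7 → 2 3 12 10 9 8 7 4 15 18
nums[mid]=3<7: swap nums[1],nums[1]; lo=2,mid=2 → 2 3 12 10 9 8 7 4 15 18
nums[mid]=12>7: swap nums[2],nums[7]; hi=6 → 2 3 4 10 9 8 7 12 15 18
nums[mid]=4<7: swap nums[2],nums[2]; lo=3,mid=3 → 2 3 4 10 9 8 7 12 15 18
nums[mid]=10>7: swap nums[3],nums[6]; hi=5 → 2 3 4 7 9 8 10 12 15 18
nums[mid]=7=7: mid=4
nums[mid]=9>7: swap nums[4],nums[5]; hi=4 → 2 3 4 7 8 9 10 12 15 18
nums[mid]=8>7: swap nums[4],nums[4]; hi=3 → 2 3 4 7 8 9 10 12 15 18
end: lo=3, hi=3; nums = 2 3 4 7 8 9 10 12 15 18

2 3 4 7 8 9 10 12 15 18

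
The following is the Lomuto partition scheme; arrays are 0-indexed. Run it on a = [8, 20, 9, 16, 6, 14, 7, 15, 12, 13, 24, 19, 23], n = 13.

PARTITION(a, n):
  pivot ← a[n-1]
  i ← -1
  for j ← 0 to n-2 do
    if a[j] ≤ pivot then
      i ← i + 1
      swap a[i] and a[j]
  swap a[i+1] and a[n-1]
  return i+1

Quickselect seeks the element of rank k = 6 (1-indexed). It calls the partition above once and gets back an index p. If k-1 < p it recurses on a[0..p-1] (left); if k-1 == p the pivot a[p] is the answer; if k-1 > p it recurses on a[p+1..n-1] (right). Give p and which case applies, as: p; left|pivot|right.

pivot = a[12] = 23; i = -1
j=0: a[0]=8 ≤ 23 → i=0, swap a[0],a[0] (no change) → [8, 20, 9, 16, 6, 14, 7, 15, 12, 13, 24, 19, 23]
j=1: a[1]=20 ≤ 23 → i=1, swap a[1],a[1] (no change) → [8, 20, 9, 16, 6, 14, 7, 15, 12, 13, 24, 19, 23]
j=2: a[2]=9 ≤ 23 → i=2, swap a[2],a[2] (no change) → [8, 20, 9, 16, 6, 14, 7, 15, 12, 13, 24, 19, 23]
j=3: a[3]=16 ≤ 23 → i=3, swap a[3],a[3] (no change) → [8, 20, 9, 16, 6, 14, 7, 15, 12, 13, 24, 19, 23]
j=4: a[4]=6 ≤ 23 → i=4, swap a[4],a[4] (no change) → [8, 20, 9, 16, 6, 14, 7, 15, 12, 13, 24, 19, 23]
j=5: a[5]=14 ≤ 23 → i=5, swap a[5],a[5] (no change) → [8, 20, 9, 16, 6, 14, 7, 15, 12, 13, 24, 19, 23]
j=6: a[6]=7 ≤ 23 → i=6, swap a[6],a[6] (no change) → [8, 20, 9, 16, 6, 14, 7, 15, 12, 13, 24, 19, 23]
j=7: a[7]=15 ≤ 23 → i=7, swap a[7],a[7] (no change) → [8, 20, 9, 16, 6, 14, 7, 15, 12, 13, 24, 19, 23]
j=8: a[8]=12 ≤ 23 → i=8, swap a[8],a[8] (no change) → [8, 20, 9, 16, 6, 14, 7, 15, 12, 13, 24, 19, 23]
j=9: a[9]=13 ≤ 23 → i=9, swap a[9],a[9] (no change) → [8, 20, 9, 16, 6, 14, 7, 15, 12, 13, 24, 19, 23]
j=10: a[10]=24 > 23 → no swap
j=11: a[11]=19 ≤ 23 → i=10, swap a[10],a[11] → [8, 20, 9, 16, 6, 14, 7, 15, 12, 13, 19, 24, 23]
final swap a[11],a[12] → [8, 20, 9, 16, 6, 14, 7, 15, 12, 13, 19, 23, 24]; return 11
p = 11; k-1 = 5 < 11 ⇒ left

11; left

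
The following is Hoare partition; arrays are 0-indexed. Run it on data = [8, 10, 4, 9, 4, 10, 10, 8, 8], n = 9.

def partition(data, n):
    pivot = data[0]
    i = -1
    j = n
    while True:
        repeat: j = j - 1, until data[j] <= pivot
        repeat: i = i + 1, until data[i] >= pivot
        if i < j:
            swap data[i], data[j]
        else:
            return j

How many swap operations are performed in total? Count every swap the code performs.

pivot=8
j stops at 8 (8), i stops at 0 (8); swap ⇒ [8, 10, 4, 9, 4, 10, 10, 8, 8]
j stops at 7 (8), i stops at 1 (10); swap ⇒ [8, 8, 4, 9, 4, 10, 10, 10, 8]
j stops at 4 (4), i stops at 3 (9); swap ⇒ [8, 8, 4, 4, 9, 10, 10, 10, 8]
j stops at 3, i stops at 4; i≥j ⇒ return 3. data=[8, 8, 4, 4, 9, 10, 10, 10, 8]

3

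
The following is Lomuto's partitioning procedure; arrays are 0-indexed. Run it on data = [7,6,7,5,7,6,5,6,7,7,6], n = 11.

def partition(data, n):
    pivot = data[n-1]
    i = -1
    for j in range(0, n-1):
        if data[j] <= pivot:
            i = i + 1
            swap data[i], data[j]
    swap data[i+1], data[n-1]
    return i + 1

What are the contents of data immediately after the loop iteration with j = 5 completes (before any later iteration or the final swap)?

pivot = data[10] = 6; i = -1
j=0: data[0]=7 > 6 → no swap
j=1: data[1]=6 ≤ 6 → i=0, swap data[0],data[1] → [6,7,7,5,7,6,5,6,7,7,6]
j=2: data[2]=7 > 6 → no swap
j=3: data[3]=5 ≤ 6 → i=1, swap data[1],data[3] → [6,5,7,7,7,6,5,6,7,7,6]
j=4: data[4]=7 > 6 → no swap
j=5: data[5]=6 ≤ 6 → i=2, swap data[2],data[5] → [6,5,6,7,7,7,5,6,7,7,6]
(after j=5) data = [6,5,6,7,7,7,5,6,7,7,6]

[6,5,6,7,7,7,5,6,7,7,6]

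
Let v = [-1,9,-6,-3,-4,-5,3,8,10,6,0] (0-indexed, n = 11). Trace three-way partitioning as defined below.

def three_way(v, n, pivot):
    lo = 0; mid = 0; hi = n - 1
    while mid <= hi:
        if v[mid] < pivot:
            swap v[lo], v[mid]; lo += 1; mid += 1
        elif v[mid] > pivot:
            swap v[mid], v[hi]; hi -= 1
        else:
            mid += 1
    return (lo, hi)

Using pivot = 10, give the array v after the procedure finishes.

[-1,9,-6,-3,-4,-5,3,8,6,0,10]

pivot = 10; lo=0, mid=0, hi=10
v[mid]=-1<10: swap v[0],v[0]; lo=1,mid=1 → [-1,9,-6,-3,-4,-5,3,8,10,6,0]
v[mid]=9<10: swap v[1],v[1]; lo=2,mid=2 → [-1,9,-6,-3,-4,-5,3,8,10,6,0]
v[mid]=-6<10: swap v[2],v[2]; lo=3,mid=3 → [-1,9,-6,-3,-4,-5,3,8,10,6,0]
v[mid]=-3<10: swap v[3],v[3]; lo=4,mid=4 → [-1,9,-6,-3,-4,-5,3,8,10,6,0]
v[mid]=-4<10: swap v[4],v[4]; lo=5,mid=5 → [-1,9,-6,-3,-4,-5,3,8,10,6,0]
v[mid]=-5<10: swap v[5],v[5]; lo=6,mid=6 → [-1,9,-6,-3,-4,-5,3,8,10,6,0]
v[mid]=3<10: swap v[6],v[6]; lo=7,mid=7 → [-1,9,-6,-3,-4,-5,3,8,10,6,0]
v[mid]=8<10: swap v[7],v[7]; lo=8,mid=8 → [-1,9,-6,-3,-4,-5,3,8,10,6,0]
v[mid]=10=10: mid=9
v[mid]=6<10: swap v[8],v[9]; lo=9,mid=10 → [-1,9,-6,-3,-4,-5,3,8,6,10,0]
v[mid]=0<10: swap v[9],v[10]; lo=10,mid=11 → [-1,9,-6,-3,-4,-5,3,8,6,0,10]
end: lo=10, hi=10; v = [-1,9,-6,-3,-4,-5,3,8,6,0,10]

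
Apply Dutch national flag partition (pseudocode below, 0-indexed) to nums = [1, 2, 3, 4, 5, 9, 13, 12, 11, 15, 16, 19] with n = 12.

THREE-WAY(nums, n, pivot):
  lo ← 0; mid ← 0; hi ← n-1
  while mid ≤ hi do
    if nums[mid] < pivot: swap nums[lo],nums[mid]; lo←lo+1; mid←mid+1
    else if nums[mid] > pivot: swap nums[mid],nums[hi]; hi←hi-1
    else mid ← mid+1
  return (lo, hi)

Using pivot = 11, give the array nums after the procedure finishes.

[1, 2, 3, 4, 5, 9, 11, 12, 15, 16, 19, 13]

lo=0 mid=0 hi=11
1<11: swap(0,0), lo=1 mid=1 ⇒ [1, 2, 3, 4, 5, 9, 13, 12, 11, 15, 16, 19]
2<11: swap(1,1), lo=2 mid=2 ⇒ [1, 2, 3, 4, 5, 9, 13, 12, 11, 15, 16, 19]
3<11: swap(2,2), lo=3 mid=3 ⇒ [1, 2, 3, 4, 5, 9, 13, 12, 11, 15, 16, 19]
4<11: swap(3,3), lo=4 mid=4 ⇒ [1, 2, 3, 4, 5, 9, 13, 12, 11, 15, 16, 19]
5<11: swap(4,4), lo=5 mid=5 ⇒ [1, 2, 3, 4, 5, 9, 13, 12, 11, 15, 16, 19]
9<11: swap(5,5), lo=6 mid=6 ⇒ [1, 2, 3, 4, 5, 9, 13, 12, 11, 15, 16, 19]
13>11: swap(6,11), hi=10 ⇒ [1, 2, 3, 4, 5, 9, 19, 12, 11, 15, 16, 13]
19>11: swap(6,10), hi=9 ⇒ [1, 2, 3, 4, 5, 9, 16, 12, 11, 15, 19, 13]
16>11: swap(6,9), hi=8 ⇒ [1, 2, 3, 4, 5, 9, 15, 12, 11, 16, 19, 13]
15>11: swap(6,8), hi=7 ⇒ [1, 2, 3, 4, 5, 9, 11, 12, 15, 16, 19, 13]
11=11: mid=7
12>11: swap(7,7), hi=6 ⇒ [1, 2, 3, 4, 5, 9, 11, 12, 15, 16, 19, 13]
done. lo=6 hi=6; nums=[1, 2, 3, 4, 5, 9, 11, 12, 15, 16, 19, 13]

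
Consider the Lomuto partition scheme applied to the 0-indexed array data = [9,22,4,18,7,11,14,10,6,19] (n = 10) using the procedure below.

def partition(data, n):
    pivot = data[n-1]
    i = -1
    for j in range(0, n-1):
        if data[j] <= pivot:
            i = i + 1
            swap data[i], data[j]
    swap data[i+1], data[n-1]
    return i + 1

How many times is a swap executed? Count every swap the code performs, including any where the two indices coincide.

9

pivot = data[9] = 19; i = -1
j=0: data[0]=9 ≤ 19 → i=0, swap data[0],data[0] (no change) → [9,22,4,18,7,11,14,10,6,19]
j=1: data[1]=22 > 19 → no swap
j=2: data[2]=4 ≤ 19 → i=1, swap data[1],data[2] → [9,4,22,18,7,11,14,10,6,19]
j=3: data[3]=18 ≤ 19 → i=2, swap data[2],data[3] → [9,4,18,22,7,11,14,10,6,19]
j=4: data[4]=7 ≤ 19 → i=3, swap data[3],data[4] → [9,4,18,7,22,11,14,10,6,19]
j=5: data[5]=11 ≤ 19 → i=4, swap data[4],data[5] → [9,4,18,7,11,22,14,10,6,19]
j=6: data[6]=14 ≤ 19 → i=5, swap data[5],data[6] → [9,4,18,7,11,14,22,10,6,19]
j=7: data[7]=10 ≤ 19 → i=6, swap data[6],data[7] → [9,4,18,7,11,14,10,22,6,19]
j=8: data[8]=6 ≤ 19 → i=7, swap data[7],data[8] → [9,4,18,7,11,14,10,6,22,19]
final swap data[8],data[9] → [9,4,18,7,11,14,10,6,19,22]; return 8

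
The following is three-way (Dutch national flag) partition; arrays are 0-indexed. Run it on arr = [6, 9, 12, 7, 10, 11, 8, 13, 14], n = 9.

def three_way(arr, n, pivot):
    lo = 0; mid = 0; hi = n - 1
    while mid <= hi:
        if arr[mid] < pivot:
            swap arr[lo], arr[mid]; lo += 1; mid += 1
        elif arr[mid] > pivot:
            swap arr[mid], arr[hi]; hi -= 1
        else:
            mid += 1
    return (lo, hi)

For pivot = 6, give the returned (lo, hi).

pivot = 6; lo=0, mid=0, hi=8
arr[mid]=6=6: mid=1
arr[mid]=9>6: swap arr[1],arr[8]; hi=7 → [6, 14, 12, 7, 10, 11, 8, 13, 9]
arr[mid]=14>6: swap arr[1],arr[7]; hi=6 → [6, 13, 12, 7, 10, 11, 8, 14, 9]
arr[mid]=13>6: swap arr[1],arr[6]; hi=5 → [6, 8, 12, 7, 10, 11, 13, 14, 9]
arr[mid]=8>6: swap arr[1],arr[5]; hi=4 → [6, 11, 12, 7, 10, 8, 13, 14, 9]
arr[mid]=11>6: swap arr[1],arr[4]; hi=3 → [6, 10, 12, 7, 11, 8, 13, 14, 9]
arr[mid]=10>6: swap arr[1],arr[3]; hi=2 → [6, 7, 12, 10, 11, 8, 13, 14, 9]
arr[mid]=7>6: swap arr[1],arr[2]; hi=1 → [6, 12, 7, 10, 11, 8, 13, 14, 9]
arr[mid]=12>6: swap arr[1],arr[1]; hi=0 → [6, 12, 7, 10, 11, 8, 13, 14, 9]
end: lo=0, hi=0; arr = [6, 12, 7, 10, 11, 8, 13, 14, 9]

(0, 0)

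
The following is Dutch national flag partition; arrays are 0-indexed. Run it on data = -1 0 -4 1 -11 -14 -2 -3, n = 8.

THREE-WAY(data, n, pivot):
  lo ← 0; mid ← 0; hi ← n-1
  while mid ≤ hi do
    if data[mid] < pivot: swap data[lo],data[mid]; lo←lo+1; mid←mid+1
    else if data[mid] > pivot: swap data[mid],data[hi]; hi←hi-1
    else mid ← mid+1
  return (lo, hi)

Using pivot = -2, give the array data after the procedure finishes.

lo=0 mid=0 hi=7
-1>-2: swap(0,7), hi=6 ⇒ -3 0 -4 1 -11 -14 -2 -1
-3<-2: swap(0,0), lo=1 mid=1 ⇒ -3 0 -4 1 -11 -14 -2 -1
0>-2: swap(1,6), hi=5 ⇒ -3 -2 -4 1 -11 -14 0 -1
-2=-2: mid=2
-4<-2: swap(1,2), lo=2 mid=3 ⇒ -3 -4 -2 1 -11 -14 0 -1
1>-2: swap(3,5), hi=4 ⇒ -3 -4 -2 -14 -11 1 0 -1
-14<-2: swap(2,3), lo=3 mid=4 ⇒ -3 -4 -14 -2 -11 1 0 -1
-11<-2: swap(3,4), lo=4 mid=5 ⇒ -3 -4 -14 -11 -2 1 0 -1
done. lo=4 hi=4; data=-3 -4 -14 -11 -2 1 0 -1

-3 -4 -14 -11 -2 1 0 -1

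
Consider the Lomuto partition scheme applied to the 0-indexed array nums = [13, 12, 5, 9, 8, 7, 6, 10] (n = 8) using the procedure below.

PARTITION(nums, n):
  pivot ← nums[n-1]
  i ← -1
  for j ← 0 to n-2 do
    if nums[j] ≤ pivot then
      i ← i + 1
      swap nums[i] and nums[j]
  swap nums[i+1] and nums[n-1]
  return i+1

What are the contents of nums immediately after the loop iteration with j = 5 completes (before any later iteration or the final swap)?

pivot = nums[7] = 10; i = -1
j=0: nums[0]=13 > 10 → no swap
j=1: nums[1]=12 > 10 → no swap
j=2: nums[2]=5 ≤ 10 → i=0, swap nums[0],nums[2] → [5, 12, 13, 9, 8, 7, 6, 10]
j=3: nums[3]=9 ≤ 10 → i=1, swap nums[1],nums[3] → [5, 9, 13, 12, 8, 7, 6, 10]
j=4: nums[4]=8 ≤ 10 → i=2, swap nums[2],nums[4] → [5, 9, 8, 12, 13, 7, 6, 10]
j=5: nums[5]=7 ≤ 10 → i=3, swap nums[3],nums[5] → [5, 9, 8, 7, 13, 12, 6, 10]
(after j=5) nums = [5, 9, 8, 7, 13, 12, 6, 10]

[5, 9, 8, 7, 13, 12, 6, 10]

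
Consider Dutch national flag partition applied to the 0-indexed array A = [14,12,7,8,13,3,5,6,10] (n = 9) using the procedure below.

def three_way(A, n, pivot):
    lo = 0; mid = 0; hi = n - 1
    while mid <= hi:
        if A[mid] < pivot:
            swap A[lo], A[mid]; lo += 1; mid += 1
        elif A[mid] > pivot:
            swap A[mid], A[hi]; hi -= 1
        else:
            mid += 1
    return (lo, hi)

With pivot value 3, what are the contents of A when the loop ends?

lo=0 mid=0 hi=8
14>3: swap(0,8), hi=7 ⇒ [10,12,7,8,13,3,5,6,14]
10>3: swap(0,7), hi=6 ⇒ [6,12,7,8,13,3,5,10,14]
6>3: swap(0,6), hi=5 ⇒ [5,12,7,8,13,3,6,10,14]
5>3: swap(0,5), hi=4 ⇒ [3,12,7,8,13,5,6,10,14]
3=3: mid=1
12>3: swap(1,4), hi=3 ⇒ [3,13,7,8,12,5,6,10,14]
13>3: swap(1,3), hi=2 ⇒ [3,8,7,13,12,5,6,10,14]
8>3: swap(1,2), hi=1 ⇒ [3,7,8,13,12,5,6,10,14]
7>3: swap(1,1), hi=0 ⇒ [3,7,8,13,12,5,6,10,14]
done. lo=0 hi=0; A=[3,7,8,13,12,5,6,10,14]

[3,7,8,13,12,5,6,10,14]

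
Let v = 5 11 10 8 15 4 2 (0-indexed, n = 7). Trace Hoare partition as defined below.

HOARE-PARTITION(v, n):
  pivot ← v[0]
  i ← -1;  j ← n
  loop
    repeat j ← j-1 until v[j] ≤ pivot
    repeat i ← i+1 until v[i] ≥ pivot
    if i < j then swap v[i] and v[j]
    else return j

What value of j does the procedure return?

pivot=5
j stops at 6 (2), i stops at 0 (5); swap ⇒ 2 11 10 8 15 4 5
j stops at 5 (4), i stops at 1 (11); swap ⇒ 2 4 10 8 15 11 5
j stops at 1, i stops at 2; i≥j ⇒ return 1. v=2 4 10 8 15 11 5

1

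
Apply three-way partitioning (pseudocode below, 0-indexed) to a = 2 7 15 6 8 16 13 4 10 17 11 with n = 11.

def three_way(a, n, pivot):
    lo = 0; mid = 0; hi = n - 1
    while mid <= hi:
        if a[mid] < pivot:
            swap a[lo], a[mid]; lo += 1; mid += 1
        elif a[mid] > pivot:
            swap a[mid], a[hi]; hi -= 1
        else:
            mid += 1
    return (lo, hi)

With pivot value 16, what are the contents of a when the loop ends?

2 7 15 6 8 13 4 10 11 16 17

pivot = 16; lo=0, mid=0, hi=10
a[mid]=2<16: swap a[0],a[0]; lo=1,mid=1 → 2 7 15 6 8 16 13 4 10 17 11
a[mid]=7<16: swap a[1],a[1]; lo=2,mid=2 → 2 7 15 6 8 16 13 4 10 17 11
a[mid]=15<16: swap a[2],a[2]; lo=3,mid=3 → 2 7 15 6 8 16 13 4 10 17 11
a[mid]=6<16: swap a[3],a[3]; lo=4,mid=4 → 2 7 15 6 8 16 13 4 10 17 11
a[mid]=8<16: swap a[4],a[4]; lo=5,mid=5 → 2 7 15 6 8 16 13 4 10 17 11
a[mid]=16=16: mid=6
a[mid]=13<16: swap a[5],a[6]; lo=6,mid=7 → 2 7 15 6 8 13 16 4 10 17 11
a[mid]=4<16: swap a[6],a[7]; lo=7,mid=8 → 2 7 15 6 8 13 4 16 10 17 11
a[mid]=10<16: swap a[7],a[8]; lo=8,mid=9 → 2 7 15 6 8 13 4 10 16 17 11
a[mid]=17>16: swap a[9],a[10]; hi=9 → 2 7 15 6 8 13 4 10 16 11 17
a[mid]=11<16: swap a[8],a[9]; lo=9,mid=10 → 2 7 15 6 8 13 4 10 11 16 17
end: lo=9, hi=9; a = 2 7 15 6 8 13 4 10 11 16 17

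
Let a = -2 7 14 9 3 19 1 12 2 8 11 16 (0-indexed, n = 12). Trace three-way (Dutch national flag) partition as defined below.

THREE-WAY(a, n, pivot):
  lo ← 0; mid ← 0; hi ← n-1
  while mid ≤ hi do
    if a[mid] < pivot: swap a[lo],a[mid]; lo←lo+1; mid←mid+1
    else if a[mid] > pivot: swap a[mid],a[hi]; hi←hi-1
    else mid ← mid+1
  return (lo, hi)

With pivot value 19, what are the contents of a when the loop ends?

-2 7 14 9 3 1 12 2 8 11 16 19

pivot = 19; lo=0, mid=0, hi=11
a[mid]=-2<19: swap a[0],a[0]; lo=1,mid=1 → -2 7 14 9 3 19 1 12 2 8 11 16
a[mid]=7<19: swap a[1],a[1]; lo=2,mid=2 → -2 7 14 9 3 19 1 12 2 8 11 16
a[mid]=14<19: swap a[2],a[2]; lo=3,mid=3 → -2 7 14 9 3 19 1 12 2 8 11 16
a[mid]=9<19: swap a[3],a[3]; lo=4,mid=4 → -2 7 14 9 3 19 1 12 2 8 11 16
a[mid]=3<19: swap a[4],a[4]; lo=5,mid=5 → -2 7 14 9 3 19 1 12 2 8 11 16
a[mid]=19=19: mid=6
a[mid]=1<19: swap a[5],a[6]; lo=6,mid=7 → -2 7 14 9 3 1 19 12 2 8 11 16
a[mid]=12<19: swap a[6],a[7]; lo=7,mid=8 → -2 7 14 9 3 1 12 19 2 8 11 16
a[mid]=2<19: swap a[7],a[8]; lo=8,mid=9 → -2 7 14 9 3 1 12 2 19 8 11 16
a[mid]=8<19: swap a[8],a[9]; lo=9,mid=10 → -2 7 14 9 3 1 12 2 8 19 11 16
a[mid]=11<19: swap a[9],a[10]; lo=10,mid=11 → -2 7 14 9 3 1 12 2 8 11 19 16
a[mid]=16<19: swap a[10],a[11]; lo=11,mid=12 → -2 7 14 9 3 1 12 2 8 11 16 19
end: lo=11, hi=11; a = -2 7 14 9 3 1 12 2 8 11 16 19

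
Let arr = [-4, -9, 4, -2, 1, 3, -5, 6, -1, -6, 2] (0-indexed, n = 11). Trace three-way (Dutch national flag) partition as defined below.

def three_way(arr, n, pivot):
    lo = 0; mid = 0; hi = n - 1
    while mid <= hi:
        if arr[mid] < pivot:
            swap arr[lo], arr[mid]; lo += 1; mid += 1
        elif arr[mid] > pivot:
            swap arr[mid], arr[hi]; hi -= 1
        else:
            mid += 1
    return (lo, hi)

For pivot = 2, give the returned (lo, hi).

pivot = 2; lo=0, mid=0, hi=10
arr[mid]=-4<2: swap arr[0],arr[0]; lo=1,mid=1 → [-4, -9, 4, -2, 1, 3, -5, 6, -1, -6, 2]
arr[mid]=-9<2: swap arr[1],arr[1]; lo=2,mid=2 → [-4, -9, 4, -2, 1, 3, -5, 6, -1, -6, 2]
arr[mid]=4>2: swap arr[2],arr[10]; hi=9 → [-4, -9, 2, -2, 1, 3, -5, 6, -1, -6, 4]
arr[mid]=2=2: mid=3
arr[mid]=-2<2: swap arr[2],arr[3]; lo=3,mid=4 → [-4, -9, -2, 2, 1, 3, -5, 6, -1, -6, 4]
arr[mid]=1<2: swap arr[3],arr[4]; lo=4,mid=5 → [-4, -9, -2, 1, 2, 3, -5, 6, -1, -6, 4]
arr[mid]=3>2: swap arr[5],arr[9]; hi=8 → [-4, -9, -2, 1, 2, -6, -5, 6, -1, 3, 4]
arr[mid]=-6<2: swap arr[4],arr[5]; lo=5,mid=6 → [-4, -9, -2, 1, -6, 2, -5, 6, -1, 3, 4]
arr[mid]=-5<2: swap arr[5],arr[6]; lo=6,mid=7 → [-4, -9, -2, 1, -6, -5, 2, 6, -1, 3, 4]
arr[mid]=6>2: swap arr[7],arr[8]; hi=7 → [-4, -9, -2, 1, -6, -5, 2, -1, 6, 3, 4]
arr[mid]=-1<2: swap arr[6],arr[7]; lo=7,mid=8 → [-4, -9, -2, 1, -6, -5, -1, 2, 6, 3, 4]
end: lo=7, hi=7; arr = [-4, -9, -2, 1, -6, -5, -1, 2, 6, 3, 4]

(7, 7)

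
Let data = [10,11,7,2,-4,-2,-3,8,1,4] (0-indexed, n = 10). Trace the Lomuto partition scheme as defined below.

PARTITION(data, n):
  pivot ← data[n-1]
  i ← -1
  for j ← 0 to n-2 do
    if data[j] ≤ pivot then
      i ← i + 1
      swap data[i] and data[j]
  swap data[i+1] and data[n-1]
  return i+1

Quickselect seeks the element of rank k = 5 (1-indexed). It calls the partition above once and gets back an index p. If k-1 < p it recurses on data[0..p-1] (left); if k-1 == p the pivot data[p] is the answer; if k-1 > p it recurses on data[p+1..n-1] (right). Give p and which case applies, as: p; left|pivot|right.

pivot=4, i=-1
j=0: 10>4, skip
j=1: 11>4, skip
j=2: 7>4, skip
j=3: 2≤4, i=0, swap(0,3) ⇒ [2,11,7,10,-4,-2,-3,8,1,4]
j=4: -4≤4, i=1, swap(1,4) ⇒ [2,-4,7,10,11,-2,-3,8,1,4]
j=5: -2≤4, i=2, swap(2,5) ⇒ [2,-4,-2,10,11,7,-3,8,1,4]
j=6: -3≤4, i=3, swap(3,6) ⇒ [2,-4,-2,-3,11,7,10,8,1,4]
j=7: 8>4, skip
j=8: 1≤4, i=4, swap(4,8) ⇒ [2,-4,-2,-3,1,7,10,8,11,4]
swap(5,9) ⇒ [2,-4,-2,-3,1,4,10,8,11,7]; return 5
p = 5; k-1 = 4 < 5 ⇒ left

5; left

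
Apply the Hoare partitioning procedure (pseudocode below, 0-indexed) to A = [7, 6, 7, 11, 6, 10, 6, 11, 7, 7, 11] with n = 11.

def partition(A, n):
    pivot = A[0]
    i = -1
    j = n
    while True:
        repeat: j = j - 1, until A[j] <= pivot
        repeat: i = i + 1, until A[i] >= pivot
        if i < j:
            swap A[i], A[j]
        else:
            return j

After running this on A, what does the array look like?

pivot = A[0] = 7; i = -1, j = 11
j→9 (A[9]=7≤7), i→0 (A[0]=7≥7); i<j, swap → [7, 6, 7, 11, 6, 10, 6, 11, 7, 7, 11]
j→8 (A[8]=7≤7), i→2 (A[2]=7≥7); i<j, swap → [7, 6, 7, 11, 6, 10, 6, 11, 7, 7, 11]
j→6 (A[6]=6≤7), i→3 (A[3]=11≥7); i<j, swap → [7, 6, 7, 6, 6, 10, 11, 11, 7, 7, 11]
j→4, i→5; i≥j, return j=4. A = [7, 6, 7, 6, 6, 10, 11, 11, 7, 7, 11]

[7, 6, 7, 6, 6, 10, 11, 11, 7, 7, 11]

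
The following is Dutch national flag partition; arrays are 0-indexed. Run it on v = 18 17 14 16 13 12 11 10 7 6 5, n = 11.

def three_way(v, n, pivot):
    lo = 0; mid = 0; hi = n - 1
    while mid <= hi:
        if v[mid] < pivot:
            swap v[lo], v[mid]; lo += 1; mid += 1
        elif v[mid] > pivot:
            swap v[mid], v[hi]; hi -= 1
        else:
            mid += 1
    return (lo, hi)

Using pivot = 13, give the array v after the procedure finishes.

lo=0 mid=0 hi=10
18>13: swap(0,10), hi=9 ⇒ 5 17 14 16 13 12 11 10 7 6 18
5<13: swap(0,0), lo=1 mid=1 ⇒ 5 17 14 16 13 12 11 10 7 6 18
17>13: swap(1,9), hi=8 ⇒ 5 6 14 16 13 12 11 10 7 17 18
6<13: swap(1,1), lo=2 mid=2 ⇒ 5 6 14 16 13 12 11 10 7 17 18
14>13: swap(2,8), hi=7 ⇒ 5 6 7 16 13 12 11 10 14 17 18
7<13: swap(2,2), lo=3 mid=3 ⇒ 5 6 7 16 13 12 11 10 14 17 18
16>13: swap(3,7), hi=6 ⇒ 5 6 7 10 13 12 11 16 14 17 18
10<13: swap(3,3), lo=4 mid=4 ⇒ 5 6 7 10 13 12 11 16 14 17 18
13=13: mid=5
12<13: swap(4,5), lo=5 mid=6 ⇒ 5 6 7 10 12 13 11 16 14 17 18
11<13: swap(5,6), lo=6 mid=7 ⇒ 5 6 7 10 12 11 13 16 14 17 18
done. lo=6 hi=6; v=5 6 7 10 12 11 13 16 14 17 18

5 6 7 10 12 11 13 16 14 17 18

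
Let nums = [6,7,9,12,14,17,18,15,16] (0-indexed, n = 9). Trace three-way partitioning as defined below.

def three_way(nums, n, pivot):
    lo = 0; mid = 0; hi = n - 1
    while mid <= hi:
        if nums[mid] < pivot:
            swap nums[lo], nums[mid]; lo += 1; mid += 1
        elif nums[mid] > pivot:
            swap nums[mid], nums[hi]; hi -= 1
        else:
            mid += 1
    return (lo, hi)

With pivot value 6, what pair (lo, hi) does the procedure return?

(0, 0)

pivot = 6; lo=0, mid=0, hi=8
nums[mid]=6=6: mid=1
nums[mid]=7>6: swap nums[1],nums[8]; hi=7 → [6,16,9,12,14,17,18,15,7]
nums[mid]=16>6: swap nums[1],nums[7]; hi=6 → [6,15,9,12,14,17,18,16,7]
nums[mid]=15>6: swap nums[1],nums[6]; hi=5 → [6,18,9,12,14,17,15,16,7]
nums[mid]=18>6: swap nums[1],nums[5]; hi=4 → [6,17,9,12,14,18,15,16,7]
nums[mid]=17>6: swap nums[1],nums[4]; hi=3 → [6,14,9,12,17,18,15,16,7]
nums[mid]=14>6: swap nums[1],nums[3]; hi=2 → [6,12,9,14,17,18,15,16,7]
nums[mid]=12>6: swap nums[1],nums[2]; hi=1 → [6,9,12,14,17,18,15,16,7]
nums[mid]=9>6: swap nums[1],nums[1]; hi=0 → [6,9,12,14,17,18,15,16,7]
end: lo=0, hi=0; nums = [6,9,12,14,17,18,15,16,7]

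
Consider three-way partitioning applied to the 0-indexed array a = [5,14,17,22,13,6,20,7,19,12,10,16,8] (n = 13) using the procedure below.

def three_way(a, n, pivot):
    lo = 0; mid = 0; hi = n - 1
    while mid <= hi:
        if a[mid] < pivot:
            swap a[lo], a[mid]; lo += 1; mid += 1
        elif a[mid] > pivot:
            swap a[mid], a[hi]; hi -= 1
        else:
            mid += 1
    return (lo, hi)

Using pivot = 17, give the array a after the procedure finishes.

pivot = 17; lo=0, mid=0, hi=12
a[mid]=5<17: swap a[0],a[0]; lo=1,mid=1 → [5,14,17,22,13,6,20,7,19,12,10,16,8]
a[mid]=14<17: swap a[1],a[1]; lo=2,mid=2 → [5,14,17,22,13,6,20,7,19,12,10,16,8]
a[mid]=17=17: mid=3
a[mid]=22>17: swap a[3],a[12]; hi=11 → [5,14,17,8,13,6,20,7,19,12,10,16,22]
a[mid]=8<17: swap a[2],a[3]; lo=3,mid=4 → [5,14,8,17,13,6,20,7,19,12,10,16,22]
a[mid]=13<17: swap a[3],a[4]; lo=4,mid=5 → [5,14,8,13,17,6,20,7,19,12,10,16,22]
a[mid]=6<17: swap a[4],a[5]; lo=5,mid=6 → [5,14,8,13,6,17,20,7,19,12,10,16,22]
a[mid]=20>17: swap a[6],a[11]; hi=10 → [5,14,8,13,6,17,16,7,19,12,10,20,22]
a[mid]=16<17: swap a[5],a[6]; lo=6,mid=7 → [5,14,8,13,6,16,17,7,19,12,10,20,22]
a[mid]=7<17: swap a[6],a[7]; lo=7,mid=8 → [5,14,8,13,6,16,7,17,19,12,10,20,22]
a[mid]=19>17: swap a[8],a[10]; hi=9 → [5,14,8,13,6,16,7,17,10,12,19,20,22]
a[mid]=10<17: swap a[7],a[8]; lo=8,mid=9 → [5,14,8,13,6,16,7,10,17,12,19,20,22]
a[mid]=12<17: swap a[8],a[9]; lo=9,mid=10 → [5,14,8,13,6,16,7,10,12,17,19,20,22]
end: lo=9, hi=9; a = [5,14,8,13,6,16,7,10,12,17,19,20,22]

[5,14,8,13,6,16,7,10,12,17,19,20,22]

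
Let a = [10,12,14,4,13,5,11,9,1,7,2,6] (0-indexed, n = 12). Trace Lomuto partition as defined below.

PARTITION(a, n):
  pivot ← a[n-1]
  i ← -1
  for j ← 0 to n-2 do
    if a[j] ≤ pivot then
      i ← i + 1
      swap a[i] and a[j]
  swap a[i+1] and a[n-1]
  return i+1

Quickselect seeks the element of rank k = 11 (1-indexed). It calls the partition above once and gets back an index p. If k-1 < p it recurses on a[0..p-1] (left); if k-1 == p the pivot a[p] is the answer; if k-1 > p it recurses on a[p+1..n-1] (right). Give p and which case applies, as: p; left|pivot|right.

pivot = a[11] = 6; i = -1
j=0: a[0]=10 > 6 → no swap
j=1: a[1]=12 > 6 → no swap
j=2: a[2]=14 > 6 → no swap
j=3: a[3]=4 ≤ 6 → i=0, swap a[0],a[3] → [4,12,14,10,13,5,11,9,1,7,2,6]
j=4: a[4]=13 > 6 → no swap
j=5: a[5]=5 ≤ 6 → i=1, swap a[1],a[5] → [4,5,14,10,13,12,11,9,1,7,2,6]
j=6: a[6]=11 > 6 → no swap
j=7: a[7]=9 > 6 → no swap
j=8: a[8]=1 ≤ 6 → i=2, swap a[2],a[8] → [4,5,1,10,13,12,11,9,14,7,2,6]
j=9: a[9]=7 > 6 → no swap
j=10: a[10]=2 ≤ 6 → i=3, swap a[3],a[10] → [4,5,1,2,13,12,11,9,14,7,10,6]
final swap a[4],a[11] → [4,5,1,2,6,12,11,9,14,7,10,13]; return 4
p = 4; k-1 = 10 > 4 ⇒ right

4; right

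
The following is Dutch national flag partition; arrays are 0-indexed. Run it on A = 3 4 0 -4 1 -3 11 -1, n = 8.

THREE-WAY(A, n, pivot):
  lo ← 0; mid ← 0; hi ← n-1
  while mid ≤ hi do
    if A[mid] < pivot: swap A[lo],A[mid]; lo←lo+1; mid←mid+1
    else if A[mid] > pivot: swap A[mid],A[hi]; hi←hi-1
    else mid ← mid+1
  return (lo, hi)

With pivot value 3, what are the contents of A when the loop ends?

pivot = 3; lo=0, mid=0, hi=7
A[mid]=3=3: mid=1
A[mid]=4>3: swap A[1],A[7]; hi=6 → 3 -1 0 -4 1 -3 11 4
A[mid]=-1<3: swap A[0],A[1]; lo=1,mid=2 → -1 3 0 -4 1 -3 11 4
A[mid]=0<3: swap A[1],A[2]; lo=2,mid=3 → -1 0 3 -4 1 -3 11 4
A[mid]=-4<3: swap A[2],A[3]; lo=3,mid=4 → -1 0 -4 3 1 -3 11 4
A[mid]=1<3: swap A[3],A[4]; lo=4,mid=5 → -1 0 -4 1 3 -3 11 4
A[mid]=-3<3: swap A[4],A[5]; lo=5,mid=6 → -1 0 -4 1 -3 3 11 4
A[mid]=11>3: swap A[6],A[6]; hi=5 → -1 0 -4 1 -3 3 11 4
end: lo=5, hi=5; A = -1 0 -4 1 -3 3 11 4

-1 0 -4 1 -3 3 11 4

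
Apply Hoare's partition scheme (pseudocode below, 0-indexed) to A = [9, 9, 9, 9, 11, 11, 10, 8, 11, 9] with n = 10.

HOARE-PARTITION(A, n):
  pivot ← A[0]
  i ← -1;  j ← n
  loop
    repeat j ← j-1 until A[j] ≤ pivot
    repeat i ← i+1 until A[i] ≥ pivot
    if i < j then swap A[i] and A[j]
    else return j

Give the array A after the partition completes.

[9, 8, 9, 9, 11, 11, 10, 9, 11, 9]

pivot=9
j stops at 9 (9), i stops at 0 (9); swap ⇒ [9, 9, 9, 9, 11, 11, 10, 8, 11, 9]
j stops at 7 (8), i stops at 1 (9); swap ⇒ [9, 8, 9, 9, 11, 11, 10, 9, 11, 9]
j stops at 3 (9), i stops at 2 (9); swap ⇒ [9, 8, 9, 9, 11, 11, 10, 9, 11, 9]
j stops at 2, i stops at 3; i≥j ⇒ return 2. A=[9, 8, 9, 9, 11, 11, 10, 9, 11, 9]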